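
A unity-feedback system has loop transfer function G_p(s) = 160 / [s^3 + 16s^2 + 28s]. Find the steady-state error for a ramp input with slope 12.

2.1

Lowest-order denominator term is 28s, so the open loop has 1 pole at the origin → type 1 system.
K_v = lim_{s→0} s·G_p(s) = 160 / 28 = 40/7.
e_ss = 12/K_v = 12/(40/7) = 2.1.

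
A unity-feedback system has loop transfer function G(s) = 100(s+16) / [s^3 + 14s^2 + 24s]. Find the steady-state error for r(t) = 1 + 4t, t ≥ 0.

Lowest-order denominator term is 24s, so the open loop has 1 pole at the origin → type 1 system. By superposition:
  • 1: tracked with zero error.
  • 4t: e_ss = 4/K_v with K_v=200/3 → 0.06.
Total e_ss = 0.06.

0.06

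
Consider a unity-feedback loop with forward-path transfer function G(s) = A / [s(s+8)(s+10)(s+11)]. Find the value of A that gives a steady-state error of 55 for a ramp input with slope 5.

The open loop has one pole at the origin → type 1 system.
K_v = lim_{s→0} s·G(s) = A / (8·10·11) = (1/880)·A.
e_ss = 5/K_v = 55 ⇒ K_v = 1/11 ⇒ A = (1/11)/(1/880) = 80.

80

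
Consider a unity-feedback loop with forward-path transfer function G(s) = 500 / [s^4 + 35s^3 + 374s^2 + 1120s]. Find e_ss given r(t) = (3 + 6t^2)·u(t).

infinity

Factoring s from the denominator leaves a polynomial with constant term 1120, so the system is type 1. By superposition:
  • 3: tracked with zero error.
  • 6t^2: a type-1 system cannot track it, e_ss → ∞.
The unbounded component dominates.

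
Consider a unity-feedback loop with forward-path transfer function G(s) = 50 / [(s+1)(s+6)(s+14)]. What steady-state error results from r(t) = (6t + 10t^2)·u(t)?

G(s) has no factors of s in the denominator, so the system is type 0. Treating each term separately:
  • 6t: a type-0 system cannot track it, e_ss → ∞.
  • 10t^2: a type-0 system cannot track it, e_ss → ∞.
The unbounded component dominates.

infinity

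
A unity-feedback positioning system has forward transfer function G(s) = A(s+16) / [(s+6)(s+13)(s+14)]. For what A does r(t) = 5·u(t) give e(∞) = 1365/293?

5

G(s) has no factors of s in the denominator, so the system is type 0.
K_p = lim_{s→0} G(s) = A·16 / (6·13·14) = (4/273)·A.
e_ss = 5/(1 + K_p) = 1365/293 ⇒ 1 + (4/273)·A = 293/273 ⇒ A = 5.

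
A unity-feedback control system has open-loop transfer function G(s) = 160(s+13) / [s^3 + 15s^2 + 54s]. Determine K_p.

K_p = lim_{s→0} G(s); with 1 pole at the origin the limit diverges, so K_p = ∞.

infinity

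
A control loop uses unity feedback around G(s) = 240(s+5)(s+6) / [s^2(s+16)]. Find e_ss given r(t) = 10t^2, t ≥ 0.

2/45

The open loop has two poles at the origin → type 2 system.
K_a = lim_{s→0} s^2·G(s) = 240·5·6 / (16) = 450.
r(t) = 10t^2 gives R(s) = 20/s^3.
e_ss = 20/K_a = 20/450 = 2/45.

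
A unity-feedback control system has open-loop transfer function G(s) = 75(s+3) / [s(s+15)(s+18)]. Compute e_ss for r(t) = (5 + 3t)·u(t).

One free integrator in G(s): this is a type 1 system. Taking each input component in turn:
  • 5: tracked with zero error.
  • 3t: e_ss = 3/K_v with K_v=5/6 → 3.6.
Total e_ss = 3.6.

3.6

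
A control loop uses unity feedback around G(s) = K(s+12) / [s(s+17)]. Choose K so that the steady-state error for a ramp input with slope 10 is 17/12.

10

The open loop has one pole at the origin → type 1 system.
K_v = lim_{s→0} s·G(s) = K·12 / (17) = (12/17)·K.
e_ss = 10/K_v = 17/12 ⇒ K_v = 120/17 ⇒ K = (120/17)/(12/17) = 10.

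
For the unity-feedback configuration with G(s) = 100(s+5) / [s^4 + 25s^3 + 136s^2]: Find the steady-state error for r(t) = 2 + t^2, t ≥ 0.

Lowest-order denominator term is 136s^2, so the open loop has 2 poles at the origin → type 2 system. Taking each input component in turn:
  • 2: tracked with zero error.
  • t^2: e_ss = 2/K_a with K_a=125/34 → 0.544.
Total e_ss = 0.544.

0.544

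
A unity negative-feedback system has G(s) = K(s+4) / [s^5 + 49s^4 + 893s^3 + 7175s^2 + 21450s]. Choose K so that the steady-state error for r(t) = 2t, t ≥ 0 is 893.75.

Factoring s from the denominator leaves a polynomial with constant term 21450, so the system is type 1.
K_v = lim_{s→0} s·G(s) = K·4 / 21450 = (2/10725)·K.
e_ss = 2/K_v = 893.75 ⇒ K_v = 8/3575 ⇒ K = (8/3575)/(2/10725) = 12.

12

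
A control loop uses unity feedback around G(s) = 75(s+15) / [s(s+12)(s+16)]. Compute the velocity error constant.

One free integrator in G(s): this is a type 1 system.
K_v = lim_{s→0} s·G(s) = 75·15 / (12·16) = 375/64.

375/64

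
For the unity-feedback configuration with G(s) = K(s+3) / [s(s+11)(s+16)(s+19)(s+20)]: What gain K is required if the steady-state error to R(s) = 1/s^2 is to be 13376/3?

The open loop has one pole at the origin → type 1 system.
K_v = lim_{s→0} s·G(s) = K·3 / (11·16·19·20) = (3/66880)·K.
e_ss = 1/K_v = 13376/3 ⇒ K_v = 3/13376 ⇒ K = (3/13376)/(3/66880) = 5.

5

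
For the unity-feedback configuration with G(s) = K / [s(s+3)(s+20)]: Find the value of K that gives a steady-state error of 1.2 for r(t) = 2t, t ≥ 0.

100

System type = 1 (one pole at s=0).
K_v = lim_{s→0} s·G(s) = K / (3·20) = (1/60)·K.
e_ss = 2/K_v = 1.2 ⇒ K_v = 5/3 ⇒ K = (5/3)/(1/60) = 100.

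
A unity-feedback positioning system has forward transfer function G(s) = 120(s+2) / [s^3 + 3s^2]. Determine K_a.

80

The denominator has no term below 3s^2 — 2 poles at s=0, type 2.
K_a = lim_{s→0} s^2·G(s) = 120·2 / 3 = 80.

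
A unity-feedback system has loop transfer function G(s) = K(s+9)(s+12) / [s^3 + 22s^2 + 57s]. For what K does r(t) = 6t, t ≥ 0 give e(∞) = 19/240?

40

Lowest-order denominator term is 57s, so the open loop has 1 pole at the origin → type 1 system.
K_v = lim_{s→0} s·G(s) = K·9·12 / 57 = (36/19)·K.
e_ss = 6/K_v = 19/240 ⇒ K_v = 1440/19 ⇒ K = (1440/19)/(36/19) = 40.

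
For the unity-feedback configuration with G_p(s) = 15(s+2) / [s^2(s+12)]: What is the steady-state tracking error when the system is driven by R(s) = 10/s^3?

4

The open loop has two poles at the origin → type 2 system.
K_a = lim_{s→0} s^2·G_p(s) = 15·2 / (12) = 2.5.
r(t) = 5t^2 gives R(s) = 10/s^3.
e_ss = 10/K_a = 10/2.5 = 4.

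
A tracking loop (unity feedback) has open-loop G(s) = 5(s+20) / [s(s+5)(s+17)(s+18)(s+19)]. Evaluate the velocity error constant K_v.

10/2907

G(s) has one factor of s in the denominator, so the system is type 1.
K_v = lim_{s→0} s·G(s) = 5·20 / (5·17·18·19) = 10/2907.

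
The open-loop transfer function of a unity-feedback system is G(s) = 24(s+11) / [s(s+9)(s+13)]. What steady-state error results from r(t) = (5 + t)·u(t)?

39/88

G(s) has one factor of s in the denominator, so the system is type 1. Treating each term separately:
  • 5: tracked with zero error.
  • t: e_ss = 1/K_v with K_v=88/39 → 39/88.
Total e_ss = 39/88.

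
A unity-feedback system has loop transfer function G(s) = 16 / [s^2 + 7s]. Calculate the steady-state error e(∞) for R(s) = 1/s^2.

Factoring s from the denominator leaves a polynomial with constant term 7, so the system is type 1.
K_v = lim_{s→0} s·G(s) = 16 / 7 = 16/7.
e_ss = 1/K_v = 1/(16/7) = 0.4375.

0.4375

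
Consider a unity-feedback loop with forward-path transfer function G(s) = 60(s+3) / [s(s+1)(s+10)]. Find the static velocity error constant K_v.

G(s) has one factor of s in the denominator, so the system is type 1.
K_v = lim_{s→0} s·G(s) = 60·3 / (1·10) = 18.

18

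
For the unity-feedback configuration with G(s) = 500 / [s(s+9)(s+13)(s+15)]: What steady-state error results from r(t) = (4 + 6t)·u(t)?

The open loop has one pole at the origin → type 1 system. Taking each input component in turn:
  • 4: tracked with zero error.
  • 6t: e_ss = 6/K_v with K_v=100/351 → 21.06.
Total e_ss = 21.06.

21.06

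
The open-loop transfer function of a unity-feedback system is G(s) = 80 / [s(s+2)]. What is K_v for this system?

G(s) has one factor of s in the denominator, so the system is type 1.
K_v = lim_{s→0} s·G(s) = 80 / (2) = 40.

40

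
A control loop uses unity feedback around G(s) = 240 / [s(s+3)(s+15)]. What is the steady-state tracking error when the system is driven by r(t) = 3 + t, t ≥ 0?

0.1875

G(s) has one factor of s in the denominator, so the system is type 1. By superposition:
  • 3: tracked with zero error.
  • t: e_ss = 1/K_v with K_v=16/3 → 0.1875.
Total e_ss = 0.1875.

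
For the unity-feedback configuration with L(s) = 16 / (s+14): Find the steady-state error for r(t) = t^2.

infinity

The open loop has no poles at the origin → type 0 system.
K_a = lim_{s→0} s^2·L(s) = 0; the steady-state error to this parabolic input grows without bound.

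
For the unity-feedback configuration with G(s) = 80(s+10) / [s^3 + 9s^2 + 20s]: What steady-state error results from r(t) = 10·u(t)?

0

Factoring s from the denominator leaves a polynomial with constant term 20, so the system is type 1.
A type-1 system has K_p = ∞, so it tracks a step input with zero steady-state error.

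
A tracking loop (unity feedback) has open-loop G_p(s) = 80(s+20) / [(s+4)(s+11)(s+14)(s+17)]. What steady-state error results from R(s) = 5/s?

System type = 0 (no poles at s=0).
K_p = lim_{s→0} G_p(s) = 80·20 / (4·11·14·17) = 200/1309.
e_ss = 5/(1 + K_p) = 5/(1509/1309) = 6545/1509.

6545/1509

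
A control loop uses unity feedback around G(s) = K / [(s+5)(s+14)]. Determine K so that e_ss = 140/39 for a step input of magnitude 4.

8

System type = 0 (no poles at s=0).
K_p = lim_{s→0} G(s) = K / (5·14) = (1/70)·K.
e_ss = 4/(1 + K_p) = 140/39 ⇒ 1 + (1/70)·K = 39/35 ⇒ K = 8.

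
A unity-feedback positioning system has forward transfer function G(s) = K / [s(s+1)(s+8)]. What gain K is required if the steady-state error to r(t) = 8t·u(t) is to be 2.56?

25

G(s) has one factor of s in the denominator, so the system is type 1.
K_v = lim_{s→0} s·G(s) = K / (1·8) = 0.125·K.
e_ss = 8/K_v = 2.56 ⇒ K_v = 3.125 ⇒ K = 3.125/0.125 = 25.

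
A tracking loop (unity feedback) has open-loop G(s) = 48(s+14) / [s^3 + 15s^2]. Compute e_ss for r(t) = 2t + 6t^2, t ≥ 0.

The denominator has no term below 15s^2 — 2 poles at s=0, type 2. By superposition:
  • 2t: tracked with zero error.
  • 6t^2: e_ss = 12/K_a with K_a=44.8 → 15/56.
Total e_ss = 15/56.

15/56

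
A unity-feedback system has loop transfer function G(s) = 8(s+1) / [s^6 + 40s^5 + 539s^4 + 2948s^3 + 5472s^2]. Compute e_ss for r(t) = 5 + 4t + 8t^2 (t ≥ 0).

The denominator has no term below 5472s^2 — 2 poles at s=0, type 2. Treating each term separately:
  • 5: tracked with zero error.
  • 4t: tracked with zero error.
  • 8t^2: e_ss = 16/K_a with K_a=1/684 → 10944.
Total e_ss = 10944.

10944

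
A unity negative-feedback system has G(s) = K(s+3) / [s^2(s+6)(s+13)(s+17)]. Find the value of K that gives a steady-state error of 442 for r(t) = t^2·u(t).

System type = 2 (two poles at s=0).
K_a = lim_{s→0} s^2·G(s) = K·3 / (6·13·17) = (1/442)·K.
e_ss = 2/K_a = 442 ⇒ K_a = 1/221 ⇒ K = (1/221)/(1/442) = 2.

2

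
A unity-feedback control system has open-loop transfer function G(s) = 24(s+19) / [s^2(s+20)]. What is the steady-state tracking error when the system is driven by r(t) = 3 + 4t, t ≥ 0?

System type = 2 (two poles at s=0). By superposition:
  • 3: tracked with zero error.
  • 4t: tracked with zero error.
Total e_ss = 0.

0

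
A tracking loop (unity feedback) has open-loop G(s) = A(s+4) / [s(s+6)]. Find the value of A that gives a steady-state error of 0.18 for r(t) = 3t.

25

G(s) has one factor of s in the denominator, so the system is type 1.
K_v = lim_{s→0} s·G(s) = A·4 / (6) = (2/3)·A.
e_ss = 3/K_v = 0.18 ⇒ K_v = 50/3 ⇒ A = (50/3)/(2/3) = 25.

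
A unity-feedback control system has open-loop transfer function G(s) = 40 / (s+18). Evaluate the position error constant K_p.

20/9

No free integrators in G(s): this is a type 0 system.
K_p = lim_{s→0} G(s) = 40 / (18) = 20/9.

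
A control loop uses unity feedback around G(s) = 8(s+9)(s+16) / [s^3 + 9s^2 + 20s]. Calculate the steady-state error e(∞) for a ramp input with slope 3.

The denominator has no term below 20s — 1 pole at s=0, type 1.
K_v = lim_{s→0} s·G(s) = 8·9·16 / 20 = 57.6.
e_ss = 3/K_v = 3/57.6 = 5/96.

5/96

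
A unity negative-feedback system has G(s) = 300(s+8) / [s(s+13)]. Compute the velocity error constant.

One free integrator in G(s): this is a type 1 system.
K_v = lim_{s→0} s·G(s) = 300·8 / (13) = 2400/13.

2400/13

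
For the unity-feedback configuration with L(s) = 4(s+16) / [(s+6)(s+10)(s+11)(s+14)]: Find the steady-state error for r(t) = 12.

13860/1163

No free integrators in L(s): this is a type 0 system.
K_p = lim_{s→0} L(s) = 4·16 / (6·10·11·14) = 8/1155.
e_ss = 12/(1 + K_p) = 12/(1163/1155) = 13860/1163.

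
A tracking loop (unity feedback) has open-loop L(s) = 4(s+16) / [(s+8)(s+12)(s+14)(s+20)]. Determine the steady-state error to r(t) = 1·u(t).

The open loop has no poles at the origin → type 0 system.
K_p = lim_{s→0} L(s) = 4·16 / (8·12·14·20) = 1/420.
e_ss = 1/(1 + K_p) = 1/(421/420) = 420/421.

420/421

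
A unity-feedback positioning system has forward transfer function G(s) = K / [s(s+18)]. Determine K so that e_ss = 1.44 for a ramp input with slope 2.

25

G(s) has one factor of s in the denominator, so the system is type 1.
K_v = lim_{s→0} s·G(s) = K / (18) = (1/18)·K.
e_ss = 2/K_v = 1.44 ⇒ K_v = 25/18 ⇒ K = (25/18)/(1/18) = 25.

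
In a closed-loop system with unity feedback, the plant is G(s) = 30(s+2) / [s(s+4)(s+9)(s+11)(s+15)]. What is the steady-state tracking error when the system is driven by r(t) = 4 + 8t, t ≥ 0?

System type = 1 (one pole at s=0). By superposition:
  • 4: tracked with zero error.
  • 8t: e_ss = 8/K_v with K_v=1/99 → 792.
Total e_ss = 792.

792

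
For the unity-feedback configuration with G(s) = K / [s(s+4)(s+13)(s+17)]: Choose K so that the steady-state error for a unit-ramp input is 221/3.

12

The open loop has one pole at the origin → type 1 system.
K_v = lim_{s→0} s·G(s) = K / (4·13·17) = (1/884)·K.
e_ss = 1/K_v = 221/3 ⇒ K_v = 3/221 ⇒ K = (3/221)/(1/884) = 12.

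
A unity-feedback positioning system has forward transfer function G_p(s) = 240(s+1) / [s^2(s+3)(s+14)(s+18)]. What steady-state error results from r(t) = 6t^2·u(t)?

Two free integrators in G_p(s): this is a type 2 system.
K_a = lim_{s→0} s^2·G_p(s) = 240·1 / (3·14·18) = 20/63.
r(t) = 6t^2 gives R(s) = 12/s^3.
e_ss = 12/K_a = 12/(20/63) = 37.8.

37.8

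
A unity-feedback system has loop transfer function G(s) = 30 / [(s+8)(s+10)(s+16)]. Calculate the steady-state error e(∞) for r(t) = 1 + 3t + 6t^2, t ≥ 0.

The open loop has no poles at the origin → type 0 system. Treating each term separately:
  • 1: e_ss = 1/(1+K_p) with K_p=3/128 → 128/131.
  • 3t: a type-0 system cannot track it, e_ss → ∞.
  • 6t^2: a type-0 system cannot track it, e_ss → ∞.
The unbounded component dominates.

infinity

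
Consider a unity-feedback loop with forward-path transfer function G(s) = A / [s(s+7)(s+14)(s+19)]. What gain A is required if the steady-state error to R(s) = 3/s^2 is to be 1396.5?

4

One free integrator in G(s): this is a type 1 system.
K_v = lim_{s→0} s·G(s) = A / (7·14·19) = (1/1862)·A.
e_ss = 3/K_v = 1396.5 ⇒ K_v = 2/931 ⇒ A = (2/931)/(1/1862) = 4.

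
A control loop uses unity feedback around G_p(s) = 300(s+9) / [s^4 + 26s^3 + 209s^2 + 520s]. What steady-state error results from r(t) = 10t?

The denominator has no term below 520s — 1 pole at s=0, type 1.
K_v = lim_{s→0} s·G_p(s) = 300·9 / 520 = 135/26.
e_ss = 10/K_v = 10/(135/26) = 52/27.

52/27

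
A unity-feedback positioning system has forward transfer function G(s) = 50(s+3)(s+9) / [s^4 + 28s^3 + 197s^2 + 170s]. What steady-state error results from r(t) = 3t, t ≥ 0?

17/45

The denominator has no term below 170s — 1 pole at s=0, type 1.
K_v = lim_{s→0} s·G(s) = 50·3·9 / 170 = 135/17.
e_ss = 3/K_v = 3/(135/17) = 17/45.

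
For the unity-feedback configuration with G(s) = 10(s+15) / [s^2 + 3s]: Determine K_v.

50

Factoring s from the denominator leaves a polynomial with constant term 3, so the system is type 1.
K_v = lim_{s→0} s·G(s) = 10·15 / 3 = 50.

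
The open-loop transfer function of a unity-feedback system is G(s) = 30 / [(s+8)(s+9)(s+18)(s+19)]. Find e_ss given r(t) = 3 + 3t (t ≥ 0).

G(s) has no factors of s in the denominator, so the system is type 0. By superposition:
  • 3: e_ss = 3/(1+K_p) with K_p=5/4104 → 12312/4109.
  • 3t: a type-0 system cannot track it, e_ss → ∞.
The unbounded component dominates.

infinity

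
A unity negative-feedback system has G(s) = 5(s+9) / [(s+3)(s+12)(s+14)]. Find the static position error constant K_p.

5/56

The open loop has no poles at the origin → type 0 system.
K_p = lim_{s→0} G(s) = 5·9 / (3·12·14) = 5/56.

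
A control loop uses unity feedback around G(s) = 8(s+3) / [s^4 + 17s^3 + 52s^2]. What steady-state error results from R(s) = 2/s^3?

13/3

Factoring s^2 from the denominator leaves a polynomial with constant term 52, so the system is type 2.
K_a = lim_{s→0} s^2·G(s) = 8·3 / 52 = 6/13.
r(t) = t^2 gives R(s) = 2/s^3.
e_ss = 2/K_a = 2/(6/13) = 13/3.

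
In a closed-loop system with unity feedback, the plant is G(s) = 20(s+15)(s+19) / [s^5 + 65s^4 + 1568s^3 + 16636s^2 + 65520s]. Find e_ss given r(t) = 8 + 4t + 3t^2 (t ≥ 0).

Lowest-order denominator term is 65520s, so the open loop has 1 pole at the origin → type 1 system. By superposition:
  • 8: tracked with zero error.
  • 4t: e_ss = 4/K_v with K_v=95/1092 → 4368/95.
  • 3t^2: a type-1 system cannot track it, e_ss → ∞.
The unbounded component dominates.

infinity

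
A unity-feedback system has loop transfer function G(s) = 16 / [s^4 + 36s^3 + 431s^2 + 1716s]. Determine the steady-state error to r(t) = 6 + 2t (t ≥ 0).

The denominator has no term below 1716s — 1 pole at s=0, type 1. By superposition:
  • 6: tracked with zero error.
  • 2t: e_ss = 2/K_v with K_v=4/429 → 214.5.
Total e_ss = 214.5.

214.5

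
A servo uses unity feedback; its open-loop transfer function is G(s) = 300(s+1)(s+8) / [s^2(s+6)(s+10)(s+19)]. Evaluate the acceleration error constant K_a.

40/19

System type = 2 (two poles at s=0).
K_a = lim_{s→0} s^2·G(s) = 300·1·8 / (6·10·19) = 40/19.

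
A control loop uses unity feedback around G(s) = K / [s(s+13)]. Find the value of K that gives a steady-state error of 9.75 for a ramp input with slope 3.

4

The open loop has one pole at the origin → type 1 system.
K_v = lim_{s→0} s·G(s) = K / (13) = (1/13)·K.
e_ss = 3/K_v = 9.75 ⇒ K_v = 4/13 ⇒ K = (4/13)/(1/13) = 4.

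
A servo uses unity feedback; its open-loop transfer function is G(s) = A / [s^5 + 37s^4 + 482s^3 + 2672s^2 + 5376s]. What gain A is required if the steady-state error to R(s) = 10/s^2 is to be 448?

120

The denominator has no term below 5376s — 1 pole at s=0, type 1.
K_v = lim_{s→0} s·G(s) = A / 5376 = (1/5376)·A.
e_ss = 10/K_v = 448 ⇒ K_v = 5/224 ⇒ A = (5/224)/(1/5376) = 120.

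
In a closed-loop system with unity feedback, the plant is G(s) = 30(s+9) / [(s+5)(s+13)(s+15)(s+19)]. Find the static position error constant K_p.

No free integrators in G(s): this is a type 0 system.
K_p = lim_{s→0} G(s) = 30·9 / (5·13·15·19) = 18/1235.

18/1235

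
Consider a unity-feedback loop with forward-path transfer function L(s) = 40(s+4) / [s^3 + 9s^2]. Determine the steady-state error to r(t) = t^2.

0.1125

Factoring s^2 from the denominator leaves a polynomial with constant term 9, so the system is type 2.
K_a = lim_{s→0} s^2·L(s) = 40·4 / 9 = 160/9.
r(t) = t^2 gives R(s) = 2/s^3.
e_ss = 2/K_a = 2/(160/9) = 0.1125.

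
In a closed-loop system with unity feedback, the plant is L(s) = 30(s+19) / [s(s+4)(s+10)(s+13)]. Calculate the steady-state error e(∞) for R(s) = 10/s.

0

System type = 1 (one pole at s=0).
A type-1 system has K_p = ∞, so it tracks a step input with zero steady-state error.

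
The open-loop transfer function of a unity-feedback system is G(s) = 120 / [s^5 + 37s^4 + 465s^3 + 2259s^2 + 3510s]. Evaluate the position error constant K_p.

infinity

K_p = lim_{s→0} G(s); with 1 pole at the origin the limit diverges, so K_p = ∞.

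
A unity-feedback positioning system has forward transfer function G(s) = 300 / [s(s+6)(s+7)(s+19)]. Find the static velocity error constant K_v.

One free integrator in G(s): this is a type 1 system.
K_v = lim_{s→0} s·G(s) = 300 / (6·7·19) = 50/133.

50/133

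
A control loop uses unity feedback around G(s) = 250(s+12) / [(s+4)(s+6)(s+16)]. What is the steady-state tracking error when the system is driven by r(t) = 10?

No free integrators in G(s): this is a type 0 system.
K_p = lim_{s→0} G(s) = 250·12 / (4·6·16) = 7.8125.
e_ss = 10/(1 + K_p) = 10/8.8125 = 160/141.

160/141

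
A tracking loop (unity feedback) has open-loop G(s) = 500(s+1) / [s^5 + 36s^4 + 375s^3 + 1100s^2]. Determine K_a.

5/11

Lowest-order denominator term is 1100s^2, so the open loop has 2 poles at the origin → type 2 system.
K_a = lim_{s→0} s^2·G(s) = 500·1 / 1100 = 5/11.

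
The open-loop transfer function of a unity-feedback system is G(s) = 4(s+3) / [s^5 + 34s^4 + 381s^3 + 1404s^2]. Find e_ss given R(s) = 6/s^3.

Lowest-order denominator term is 1404s^2, so the open loop has 2 poles at the origin → type 2 system.
K_a = lim_{s→0} s^2·G(s) = 4·3 / 1404 = 1/117.
r(t) = 3t^2 gives R(s) = 6/s^3.
e_ss = 6/K_a = 6/(1/117) = 702.

702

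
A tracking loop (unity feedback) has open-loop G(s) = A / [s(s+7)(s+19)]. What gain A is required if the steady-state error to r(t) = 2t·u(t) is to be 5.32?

50

One free integrator in G(s): this is a type 1 system.
K_v = lim_{s→0} s·G(s) = A / (7·19) = (1/133)·A.
e_ss = 2/K_v = 5.32 ⇒ K_v = 50/133 ⇒ A = (50/133)/(1/133) = 50.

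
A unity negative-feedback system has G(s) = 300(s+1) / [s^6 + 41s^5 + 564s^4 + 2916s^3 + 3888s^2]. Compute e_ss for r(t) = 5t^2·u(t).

Lowest-order denominator term is 3888s^2, so the open loop has 2 poles at the origin → type 2 system.
K_a = lim_{s→0} s^2·G(s) = 300·1 / 3888 = 25/324.
r(t) = 5t^2 gives R(s) = 10/s^3.
e_ss = 10/K_a = 10/(25/324) = 129.6.

129.6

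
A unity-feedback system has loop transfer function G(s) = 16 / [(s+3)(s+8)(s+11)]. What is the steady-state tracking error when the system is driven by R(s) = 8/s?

264/35

No free integrators in G(s): this is a type 0 system.
K_p = lim_{s→0} G(s) = 16 / (3·8·11) = 2/33.
e_ss = 8/(1 + K_p) = 8/(35/33) = 264/35.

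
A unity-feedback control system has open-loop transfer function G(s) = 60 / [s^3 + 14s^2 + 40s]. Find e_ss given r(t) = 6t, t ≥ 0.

The denominator has no term below 40s — 1 pole at s=0, type 1.
K_v = lim_{s→0} s·G(s) = 60 / 40 = 1.5.
e_ss = 6/K_v = 6/1.5 = 4.

4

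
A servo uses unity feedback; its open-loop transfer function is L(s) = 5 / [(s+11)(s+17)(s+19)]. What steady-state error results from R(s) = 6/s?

No free integrators in L(s): this is a type 0 system.
K_p = lim_{s→0} L(s) = 5 / (11·17·19) = 5/3553.
e_ss = 6/(1 + K_p) = 6/(3558/3553) = 3553/593.

3553/593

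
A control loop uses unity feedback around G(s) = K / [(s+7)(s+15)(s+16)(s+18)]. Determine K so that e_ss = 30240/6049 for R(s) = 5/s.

5

The open loop has no poles at the origin → type 0 system.
K_p = lim_{s→0} G(s) = K / (7·15·16·18) = (1/30240)·K.
e_ss = 5/(1 + K_p) = 30240/6049 ⇒ 1 + (1/30240)·K = 6049/6048 ⇒ K = 5.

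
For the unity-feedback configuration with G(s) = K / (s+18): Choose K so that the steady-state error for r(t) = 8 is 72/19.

20

No free integrators in G(s): this is a type 0 system.
K_p = lim_{s→0} G(s) = K / (18) = (1/18)·K.
e_ss = 8/(1 + K_p) = 72/19 ⇒ 1 + (1/18)·K = 19/9 ⇒ K = 20.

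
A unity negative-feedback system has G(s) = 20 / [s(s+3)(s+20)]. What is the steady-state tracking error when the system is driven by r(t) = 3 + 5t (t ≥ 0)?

System type = 1 (one pole at s=0). Treating each term separately:
  • 3: tracked with zero error.
  • 5t: e_ss = 5/K_v with K_v=1/3 → 15.
Total e_ss = 15.

15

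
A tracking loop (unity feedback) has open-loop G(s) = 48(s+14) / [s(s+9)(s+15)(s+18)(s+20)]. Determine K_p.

infinity

K_p = lim_{s→0} G(s); with 1 pole at the origin the limit diverges, so K_p = ∞.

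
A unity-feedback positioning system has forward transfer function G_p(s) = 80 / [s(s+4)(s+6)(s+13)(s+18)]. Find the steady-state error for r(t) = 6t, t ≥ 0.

System type = 1 (one pole at s=0).
K_v = lim_{s→0} s·G_p(s) = 80 / (4·6·13·18) = 5/351.
e_ss = 6/K_v = 6/(5/351) = 421.2.

421.2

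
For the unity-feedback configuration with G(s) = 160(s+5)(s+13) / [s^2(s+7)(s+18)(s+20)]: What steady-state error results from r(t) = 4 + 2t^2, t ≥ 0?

63/65

Two free integrators in G(s): this is a type 2 system. By superposition:
  • 4: tracked with zero error.
  • 2t^2: e_ss = 4/K_a with K_a=260/63 → 63/65.
Total e_ss = 63/65.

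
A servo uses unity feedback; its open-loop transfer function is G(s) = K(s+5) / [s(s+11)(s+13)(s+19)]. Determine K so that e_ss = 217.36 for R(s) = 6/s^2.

G(s) has one factor of s in the denominator, so the system is type 1.
K_v = lim_{s→0} s·G(s) = K·5 / (11·13·19) = (5/2717)·K.
e_ss = 6/K_v = 217.36 ⇒ K_v = 75/2717 ⇒ K = (75/2717)/(5/2717) = 15.

15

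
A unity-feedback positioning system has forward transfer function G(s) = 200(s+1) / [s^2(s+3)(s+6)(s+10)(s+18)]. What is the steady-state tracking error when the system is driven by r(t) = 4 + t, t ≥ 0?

System type = 2 (two poles at s=0). By superposition:
  • 4: tracked with zero error.
  • t: tracked with zero error.
Total e_ss = 0.

0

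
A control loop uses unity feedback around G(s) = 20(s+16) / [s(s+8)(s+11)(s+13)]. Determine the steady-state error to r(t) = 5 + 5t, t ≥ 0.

G(s) has one factor of s in the denominator, so the system is type 1. Taking each input component in turn:
  • 5: tracked with zero error.
  • 5t: e_ss = 5/K_v with K_v=40/143 → 17.875.
Total e_ss = 17.875.

17.875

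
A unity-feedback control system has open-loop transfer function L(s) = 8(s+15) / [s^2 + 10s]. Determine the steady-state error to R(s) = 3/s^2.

0.25

The denominator has no term below 10s — 1 pole at s=0, type 1.
K_v = lim_{s→0} s·L(s) = 8·15 / 10 = 12.
e_ss = 3/K_v = 3/12 = 0.25.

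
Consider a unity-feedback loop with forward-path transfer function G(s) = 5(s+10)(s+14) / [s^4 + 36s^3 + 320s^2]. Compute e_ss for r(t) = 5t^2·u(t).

32/7

Lowest-order denominator term is 320s^2, so the open loop has 2 poles at the origin → type 2 system.
K_a = lim_{s→0} s^2·G(s) = 5·10·14 / 320 = 2.1875.
r(t) = 5t^2 gives R(s) = 10/s^3.
e_ss = 10/K_a = 10/2.1875 = 32/7.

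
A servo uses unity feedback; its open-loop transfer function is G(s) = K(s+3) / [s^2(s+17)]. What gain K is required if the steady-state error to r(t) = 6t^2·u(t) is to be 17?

Two free integrators in G(s): this is a type 2 system.
K_a = lim_{s→0} s^2·G(s) = K·3 / (17) = (3/17)·K.
e_ss = 12/K_a = 17 ⇒ K_a = 12/17 ⇒ K = (12/17)/(3/17) = 4.

4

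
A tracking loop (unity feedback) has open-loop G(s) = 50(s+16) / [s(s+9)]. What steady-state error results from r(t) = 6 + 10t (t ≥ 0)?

0.1125

G(s) has one factor of s in the denominator, so the system is type 1. Taking each input component in turn:
  • 6: tracked with zero error.
  • 10t: e_ss = 10/K_v with K_v=800/9 → 0.1125.
Total e_ss = 0.1125.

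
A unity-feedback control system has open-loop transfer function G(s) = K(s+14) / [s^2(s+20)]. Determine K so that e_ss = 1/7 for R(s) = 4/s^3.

40

The open loop has two poles at the origin → type 2 system.
K_a = lim_{s→0} s^2·G(s) = K·14 / (20) = 0.7·K.
e_ss = 4/K_a = 1/7 ⇒ K_a = 28 ⇒ K = 28/0.7 = 40.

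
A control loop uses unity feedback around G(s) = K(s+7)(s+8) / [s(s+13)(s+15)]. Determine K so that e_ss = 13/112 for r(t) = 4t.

120

One free integrator in G(s): this is a type 1 system.
K_v = lim_{s→0} s·G(s) = K·7·8 / (13·15) = (56/195)·K.
e_ss = 4/K_v = 13/112 ⇒ K_v = 448/13 ⇒ K = (448/13)/(56/195) = 120.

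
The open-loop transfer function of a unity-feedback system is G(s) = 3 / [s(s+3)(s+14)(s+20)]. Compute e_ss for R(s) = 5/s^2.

System type = 1 (one pole at s=0).
K_v = lim_{s→0} s·G(s) = 3 / (3·14·20) = 1/280.
e_ss = 5/K_v = 5/(1/280) = 1400.

1400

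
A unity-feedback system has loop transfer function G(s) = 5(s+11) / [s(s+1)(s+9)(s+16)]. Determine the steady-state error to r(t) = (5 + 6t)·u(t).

One free integrator in G(s): this is a type 1 system. Treating each term separately:
  • 5: tracked with zero error.
  • 6t: e_ss = 6/K_v with K_v=55/144 → 864/55.
Total e_ss = 864/55.

864/55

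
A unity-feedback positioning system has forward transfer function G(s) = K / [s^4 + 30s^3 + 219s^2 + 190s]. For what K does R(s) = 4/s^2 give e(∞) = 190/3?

12

Factoring s from the denominator leaves a polynomial with constant term 190, so the system is type 1.
K_v = lim_{s→0} s·G(s) = K / 190 = (1/190)·K.
e_ss = 4/K_v = 190/3 ⇒ K_v = 6/95 ⇒ K = (6/95)/(1/190) = 12.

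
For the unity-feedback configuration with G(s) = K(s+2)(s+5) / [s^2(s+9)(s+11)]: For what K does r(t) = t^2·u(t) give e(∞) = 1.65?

12

G(s) has two factors of s in the denominator, so the system is type 2.
K_a = lim_{s→0} s^2·G(s) = K·2·5 / (9·11) = (10/99)·K.
e_ss = 2/K_a = 1.65 ⇒ K_a = 40/33 ⇒ K = (40/33)/(10/99) = 12.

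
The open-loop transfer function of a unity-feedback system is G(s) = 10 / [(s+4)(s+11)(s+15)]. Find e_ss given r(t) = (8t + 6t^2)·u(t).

infinity

The open loop has no poles at the origin → type 0 system. Taking each input component in turn:
  • 8t: a type-0 system cannot track it, e_ss → ∞.
  • 6t^2: a type-0 system cannot track it, e_ss → ∞.
The unbounded component dominates.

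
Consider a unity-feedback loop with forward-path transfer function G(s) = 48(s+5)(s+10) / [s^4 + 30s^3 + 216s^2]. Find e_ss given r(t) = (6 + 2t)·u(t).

Factoring s^2 from the denominator leaves a polynomial with constant term 216, so the system is type 2. Taking each input component in turn:
  • 6: tracked with zero error.
  • 2t: tracked with zero error.
Total e_ss = 0.

0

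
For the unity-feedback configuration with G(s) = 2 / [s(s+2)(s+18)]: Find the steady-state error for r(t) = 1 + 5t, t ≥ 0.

90

One free integrator in G(s): this is a type 1 system. By superposition:
  • 1: tracked with zero error.
  • 5t: e_ss = 5/K_v with K_v=1/18 → 90.
Total e_ss = 90.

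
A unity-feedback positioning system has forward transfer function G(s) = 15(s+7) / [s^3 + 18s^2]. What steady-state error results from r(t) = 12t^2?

Factoring s^2 from the denominator leaves a polynomial with constant term 18, so the system is type 2.
K_a = lim_{s→0} s^2·G(s) = 15·7 / 18 = 35/6.
r(t) = 12t^2 gives R(s) = 24/s^3.
e_ss = 24/K_a = 24/(35/6) = 144/35.

144/35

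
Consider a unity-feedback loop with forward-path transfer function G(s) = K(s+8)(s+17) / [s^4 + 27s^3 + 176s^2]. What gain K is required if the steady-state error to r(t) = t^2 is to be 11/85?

20

Lowest-order denominator term is 176s^2, so the open loop has 2 poles at the origin → type 2 system.
K_a = lim_{s→0} s^2·G(s) = K·8·17 / 176 = (17/22)·K.
e_ss = 2/K_a = 11/85 ⇒ K_a = 170/11 ⇒ K = (170/11)/(17/22) = 20.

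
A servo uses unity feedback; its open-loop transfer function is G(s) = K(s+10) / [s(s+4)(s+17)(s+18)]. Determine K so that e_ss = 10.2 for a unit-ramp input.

12

G(s) has one factor of s in the denominator, so the system is type 1.
K_v = lim_{s→0} s·G(s) = K·10 / (4·17·18) = (5/612)·K.
e_ss = 1/K_v = 10.2 ⇒ K_v = 5/51 ⇒ K = (5/51)/(5/612) = 12.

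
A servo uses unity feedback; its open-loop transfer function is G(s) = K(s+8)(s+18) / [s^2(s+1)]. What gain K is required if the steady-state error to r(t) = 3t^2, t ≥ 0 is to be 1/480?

20

Two free integrators in G(s): this is a type 2 system.
K_a = lim_{s→0} s^2·G(s) = K·8·18 / (1) = 144·K.
e_ss = 6/K_a = 1/480 ⇒ K_a = 2880 ⇒ K = 2880/144 = 20.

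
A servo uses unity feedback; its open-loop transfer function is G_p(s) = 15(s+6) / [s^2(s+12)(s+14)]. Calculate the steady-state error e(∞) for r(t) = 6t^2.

The open loop has two poles at the origin → type 2 system.
K_a = lim_{s→0} s^2·G_p(s) = 15·6 / (12·14) = 15/28.
r(t) = 6t^2 gives R(s) = 12/s^3.
e_ss = 12/K_a = 12/(15/28) = 22.4.

22.4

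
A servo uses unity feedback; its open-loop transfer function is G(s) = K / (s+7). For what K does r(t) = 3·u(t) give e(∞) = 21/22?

15

System type = 0 (no poles at s=0).
K_p = lim_{s→0} G(s) = K / (7) = (1/7)·K.
e_ss = 3/(1 + K_p) = 21/22 ⇒ 1 + (1/7)·K = 22/7 ⇒ K = 15.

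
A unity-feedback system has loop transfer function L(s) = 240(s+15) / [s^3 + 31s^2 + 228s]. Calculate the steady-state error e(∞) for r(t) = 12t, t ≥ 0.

Factoring s from the denominator leaves a polynomial with constant term 228, so the system is type 1.
K_v = lim_{s→0} s·L(s) = 240·15 / 228 = 300/19.
e_ss = 12/K_v = 12/(300/19) = 0.76.

0.76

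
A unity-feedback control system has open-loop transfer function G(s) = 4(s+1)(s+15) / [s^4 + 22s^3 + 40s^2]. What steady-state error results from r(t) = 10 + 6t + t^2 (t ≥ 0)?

4/3

Lowest-order denominator term is 40s^2, so the open loop has 2 poles at the origin → type 2 system. Taking each input component in turn:
  • 10: tracked with zero error.
  • 6t: tracked with zero error.
  • t^2: e_ss = 2/K_a with K_a=1.5 → 4/3.
Total e_ss = 4/3.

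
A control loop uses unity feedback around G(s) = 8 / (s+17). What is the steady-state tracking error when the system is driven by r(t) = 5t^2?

System type = 0 (no poles at s=0).
For a type-0 system K_a = 0, so e_ss to a parabolic input is unbounded.

infinity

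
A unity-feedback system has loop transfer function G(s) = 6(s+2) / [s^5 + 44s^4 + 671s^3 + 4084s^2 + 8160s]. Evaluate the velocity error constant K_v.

The denominator has no term below 8160s — 1 pole at s=0, type 1.
K_v = lim_{s→0} s·G(s) = 6·2 / 8160 = 1/680.

1/680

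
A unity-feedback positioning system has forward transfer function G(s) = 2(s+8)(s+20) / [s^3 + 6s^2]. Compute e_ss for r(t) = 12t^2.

0.45

Lowest-order denominator term is 6s^2, so the open loop has 2 poles at the origin → type 2 system.
K_a = lim_{s→0} s^2·G(s) = 2·8·20 / 6 = 160/3.
r(t) = 12t^2 gives R(s) = 24/s^3.
e_ss = 24/K_a = 24/(160/3) = 0.45.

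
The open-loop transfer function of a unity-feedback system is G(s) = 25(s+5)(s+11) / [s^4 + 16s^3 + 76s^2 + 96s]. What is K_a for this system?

0

Lowest-order denominator term is 96s, so the open loop has 1 pole at the origin → type 1 system.
K_a = lim_{s→0} s^2·G(s) = 0 (the extra factor of s kills the finite limit).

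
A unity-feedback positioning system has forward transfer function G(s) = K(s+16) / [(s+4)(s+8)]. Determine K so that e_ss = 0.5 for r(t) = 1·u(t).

2

G(s) has no factors of s in the denominator, so the system is type 0.
K_p = lim_{s→0} G(s) = K·16 / (4·8) = 0.5·K.
e_ss = 1/(1 + K_p) = 0.5 ⇒ 1 + 0.5·K = 2 ⇒ K = 2.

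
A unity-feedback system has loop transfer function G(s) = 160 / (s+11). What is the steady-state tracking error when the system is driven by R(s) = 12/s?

No free integrators in G(s): this is a type 0 system.
K_p = lim_{s→0} G(s) = 160 / (11) = 160/11.
e_ss = 12/(1 + K_p) = 12/(171/11) = 44/57.

44/57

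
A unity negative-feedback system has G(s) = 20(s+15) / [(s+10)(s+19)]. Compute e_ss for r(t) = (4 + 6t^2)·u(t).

System type = 0 (no poles at s=0). Treating each term separately:
  • 4: e_ss = 4/(1+K_p) with K_p=30/19 → 76/49.
  • 6t^2: a type-0 system cannot track it, e_ss → ∞.
The unbounded component dominates.

infinity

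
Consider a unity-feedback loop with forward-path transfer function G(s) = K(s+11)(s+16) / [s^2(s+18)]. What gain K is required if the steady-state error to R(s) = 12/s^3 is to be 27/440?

G(s) has two factors of s in the denominator, so the system is type 2.
K_a = lim_{s→0} s^2·G(s) = K·11·16 / (18) = (88/9)·K.
e_ss = 12/K_a = 27/440 ⇒ K_a = 1760/9 ⇒ K = (1760/9)/(88/9) = 20.

20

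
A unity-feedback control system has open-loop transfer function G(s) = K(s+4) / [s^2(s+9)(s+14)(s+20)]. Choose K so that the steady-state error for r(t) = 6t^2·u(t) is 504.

15

Two free integrators in G(s): this is a type 2 system.
K_a = lim_{s→0} s^2·G(s) = K·4 / (9·14·20) = (1/630)·K.
e_ss = 12/K_a = 504 ⇒ K_a = 1/42 ⇒ K = (1/42)/(1/630) = 15.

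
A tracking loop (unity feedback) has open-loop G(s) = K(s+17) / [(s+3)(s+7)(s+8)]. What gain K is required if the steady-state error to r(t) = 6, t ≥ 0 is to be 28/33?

No free integrators in G(s): this is a type 0 system.
K_p = lim_{s→0} G(s) = K·17 / (3·7·8) = (17/168)·K.
e_ss = 6/(1 + K_p) = 28/33 ⇒ 1 + (17/168)·K = 99/14 ⇒ K = 60.

60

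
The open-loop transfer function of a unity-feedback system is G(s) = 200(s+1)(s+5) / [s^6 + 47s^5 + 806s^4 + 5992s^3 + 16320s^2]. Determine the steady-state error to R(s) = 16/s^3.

Lowest-order denominator term is 16320s^2, so the open loop has 2 poles at the origin → type 2 system.
K_a = lim_{s→0} s^2·G(s) = 200·1·5 / 16320 = 25/408.
r(t) = 8t^2 gives R(s) = 16/s^3.
e_ss = 16/K_a = 16/(25/408) = 261.12.

261.12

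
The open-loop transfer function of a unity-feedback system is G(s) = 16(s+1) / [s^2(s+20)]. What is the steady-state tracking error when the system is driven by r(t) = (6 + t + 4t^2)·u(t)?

10

G(s) has two factors of s in the denominator, so the system is type 2. Taking each input component in turn:
  • 6: tracked with zero error.
  • t: tracked with zero error.
  • 4t^2: e_ss = 8/K_a with K_a=0.8 → 10.
Total e_ss = 10.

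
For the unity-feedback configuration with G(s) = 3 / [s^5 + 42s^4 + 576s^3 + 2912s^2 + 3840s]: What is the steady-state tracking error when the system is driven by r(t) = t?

1280

Factoring s from the denominator leaves a polynomial with constant term 3840, so the system is type 1.
K_v = lim_{s→0} s·G(s) = 3 / 3840 = 1/1280.
e_ss = 1/K_v = 1/(1/1280) = 1280.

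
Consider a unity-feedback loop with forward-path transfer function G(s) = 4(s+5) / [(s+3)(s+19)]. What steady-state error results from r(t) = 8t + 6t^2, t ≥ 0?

infinity

System type = 0 (no poles at s=0). By superposition:
  • 8t: a type-0 system cannot track it, e_ss → ∞.
  • 6t^2: a type-0 system cannot track it, e_ss → ∞.
The unbounded component dominates.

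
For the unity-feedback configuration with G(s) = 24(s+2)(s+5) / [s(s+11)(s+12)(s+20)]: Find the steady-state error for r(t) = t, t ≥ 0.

11

The open loop has one pole at the origin → type 1 system.
K_v = lim_{s→0} s·G(s) = 24·2·5 / (11·12·20) = 1/11.
e_ss = 1/K_v = 1/(1/11) = 11.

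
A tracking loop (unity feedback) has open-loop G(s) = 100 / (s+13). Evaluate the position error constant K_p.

100/13

System type = 0 (no poles at s=0).
K_p = lim_{s→0} G(s) = 100 / (13) = 100/13.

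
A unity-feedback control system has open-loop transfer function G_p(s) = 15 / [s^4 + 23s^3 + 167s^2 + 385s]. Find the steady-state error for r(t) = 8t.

616/3

Lowest-order denominator term is 385s, so the open loop has 1 pole at the origin → type 1 system.
K_v = lim_{s→0} s·G_p(s) = 15 / 385 = 3/77.
e_ss = 8/K_v = 8/(3/77) = 616/3.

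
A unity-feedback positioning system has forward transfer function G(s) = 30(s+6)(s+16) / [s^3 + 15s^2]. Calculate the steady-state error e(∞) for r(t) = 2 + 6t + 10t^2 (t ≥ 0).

The denominator has no term below 15s^2 — 2 poles at s=0, type 2. Taking each input component in turn:
  • 2: tracked with zero error.
  • 6t: tracked with zero error.
  • 10t^2: e_ss = 20/K_a with K_a=192 → 5/48.
Total e_ss = 5/48.

5/48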